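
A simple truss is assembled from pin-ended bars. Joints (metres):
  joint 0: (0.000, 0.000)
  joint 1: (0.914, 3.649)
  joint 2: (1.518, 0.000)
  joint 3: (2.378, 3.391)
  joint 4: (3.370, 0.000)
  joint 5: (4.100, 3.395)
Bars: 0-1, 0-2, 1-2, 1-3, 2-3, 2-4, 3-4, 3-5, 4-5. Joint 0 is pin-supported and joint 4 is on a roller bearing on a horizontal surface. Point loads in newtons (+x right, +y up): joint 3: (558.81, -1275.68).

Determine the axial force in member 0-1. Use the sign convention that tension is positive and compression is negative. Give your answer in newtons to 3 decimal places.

192.551

N=6 nodes, M=9 members, R=3 reactions → 2N=12, M+R=12
member 0 (0-1): L=3.7617, (cx,cy)=(0.2430,0.9700)
member 1 (0-2): L=1.5180, (cx,cy)=(1.0000,0.0000)
member 2 (1-2): L=3.6987, (cx,cy)=(0.1633,-0.9866)
member 3 (1-3): L=1.4866, (cx,cy)=(0.9848,-0.1736)
member 4 (2-3): L=3.4984, (cx,cy)=(0.2458,0.9693)
member 5 (2-4): L=1.8520, (cx,cy)=(1.0000,0.0000)
member 6 (3-4): L=3.5331, (cx,cy)=(0.2808,-0.9598)
member 7 (3-5): L=1.7220, (cx,cy)=(1.0000,0.0023)
member 8 (4-5): L=3.4726, (cx,cy)=(0.2102,0.9777)
solve A·x = −loads:
  F[0-1] = +192.5506 N (tension)
  F[0-2] = +512.0253 N (tension)
  F[1-2] = -203.6186 N (compression)
  F[1-3] = +81.2695 N (tension)
  F[2-3] = +207.2449 N (tension)
  F[2-4] = +427.8268 N (tension)
  F[3-4] = -1523.7540 N (compression)
  F[3-5] = +0.0000 N (tension)
  F[4-5] = -0.0000 N (compression)
  Rx@0 = -558.8100 N
  Ry@0 = -186.7805 N
  Ry@4 = +1462.4605 N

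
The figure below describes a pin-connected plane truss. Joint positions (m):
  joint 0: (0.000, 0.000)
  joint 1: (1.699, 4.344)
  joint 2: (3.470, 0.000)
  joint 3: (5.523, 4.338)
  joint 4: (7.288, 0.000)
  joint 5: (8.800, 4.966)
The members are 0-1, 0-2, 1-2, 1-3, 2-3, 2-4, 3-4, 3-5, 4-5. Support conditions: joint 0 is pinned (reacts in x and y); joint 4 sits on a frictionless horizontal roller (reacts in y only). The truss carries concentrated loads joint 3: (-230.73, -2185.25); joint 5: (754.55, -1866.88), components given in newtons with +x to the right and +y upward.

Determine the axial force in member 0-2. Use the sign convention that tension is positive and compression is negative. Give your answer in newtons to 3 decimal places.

431.948

N=6 nodes, M=9 members, R=3 reactions → 2N=12, M+R=12
member 0 (0-1): L=4.6644, (cx,cy)=(0.3642,0.9313)
member 1 (0-2): L=3.4700, (cx,cy)=(1.0000,0.0000)
member 2 (1-2): L=4.6911, (cx,cy)=(0.3775,-0.9260)
member 3 (1-3): L=3.8240, (cx,cy)=(1.0000,-0.0016)
member 4 (2-3): L=4.7993, (cx,cy)=(0.4278,0.9039)
member 5 (2-4): L=3.8180, (cx,cy)=(1.0000,0.0000)
member 6 (3-4): L=4.6833, (cx,cy)=(0.3769,-0.9263)
member 7 (3-5): L=3.3366, (cx,cy)=(0.9821,0.1882)
member 8 (4-5): L=5.1911, (cx,cy)=(0.2913,0.9566)
solve A·x = −loads:
  F[0-1] = +252.2264 N (tension)
  F[0-2] = +431.9476 N (tension)
  F[1-2] = -253.9886 N (compression)
  F[1-3] = +187.7585 N (tension)
  F[2-3] = +260.2028 N (tension)
  F[2-4] = +224.7541 N (tension)
  F[3-4] = -2322.1282 N (compression)
  F[3-5] = +1430.5011 N (tension)
  F[4-5] = -2232.9374 N (compression)
  Rx@0 = -523.8200 N
  Ry@0 = -234.8991 N
  Ry@4 = +4287.0291 N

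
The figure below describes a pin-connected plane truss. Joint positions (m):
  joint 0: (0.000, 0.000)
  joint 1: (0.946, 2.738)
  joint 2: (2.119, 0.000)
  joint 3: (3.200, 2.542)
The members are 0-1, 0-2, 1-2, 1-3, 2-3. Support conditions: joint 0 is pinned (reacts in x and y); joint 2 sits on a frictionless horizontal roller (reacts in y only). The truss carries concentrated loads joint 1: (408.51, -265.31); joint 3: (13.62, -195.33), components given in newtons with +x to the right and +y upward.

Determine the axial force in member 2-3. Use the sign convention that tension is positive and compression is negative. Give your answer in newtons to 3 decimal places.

N=4 nodes, M=5 members, R=3 reactions → 2N=8, M+R=8
member 0 (0-1): L=2.8968, (cx,cy)=(0.3266,0.9452)
member 1 (0-2): L=2.1190, (cx,cy)=(1.0000,0.0000)
member 2 (1-2): L=2.9787, (cx,cy)=(0.3938,-0.9192)
member 3 (1-3): L=2.2625, (cx,cy)=(0.9962,-0.0866)
member 4 (2-3): L=2.7623, (cx,cy)=(0.3913,0.9202)
solve A·x = −loads:
  F[0-1] = +525.7900 N (tension)
  F[0-2] = +250.4253 N (tension)
  F[1-2] = -838.1021 N (compression)
  F[1-3] = +93.5892 N (tension)
  F[2-3] = -203.4482 N (compression)
  Rx@0 = -422.1300 N
  Ry@0 = -496.9634 N
  Ry@2 = +957.6034 N

-203.448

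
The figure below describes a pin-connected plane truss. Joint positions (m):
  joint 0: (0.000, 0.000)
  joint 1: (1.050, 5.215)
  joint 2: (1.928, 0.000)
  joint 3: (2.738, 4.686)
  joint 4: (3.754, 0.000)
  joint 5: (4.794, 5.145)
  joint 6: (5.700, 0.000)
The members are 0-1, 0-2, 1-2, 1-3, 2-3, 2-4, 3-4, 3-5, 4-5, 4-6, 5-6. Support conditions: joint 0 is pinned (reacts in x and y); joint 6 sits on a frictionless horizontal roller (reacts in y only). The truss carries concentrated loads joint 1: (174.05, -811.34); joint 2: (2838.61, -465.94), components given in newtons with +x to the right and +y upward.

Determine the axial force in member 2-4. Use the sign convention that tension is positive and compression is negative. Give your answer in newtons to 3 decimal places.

294.746

N=7 nodes, M=11 members, R=3 reactions → 2N=14, M+R=14
member 0 (0-1): L=5.3197, (cx,cy)=(0.1974,0.9803)
member 1 (0-2): L=1.9280, (cx,cy)=(1.0000,0.0000)
member 2 (1-2): L=5.2884, (cx,cy)=(0.1660,-0.9861)
member 3 (1-3): L=1.7690, (cx,cy)=(0.9542,-0.2990)
member 4 (2-3): L=4.7555, (cx,cy)=(0.1703,0.9854)
member 5 (2-4): L=1.8260, (cx,cy)=(1.0000,0.0000)
member 6 (3-4): L=4.7949, (cx,cy)=(0.2119,-0.9773)
member 7 (3-5): L=2.1066, (cx,cy)=(0.9760,0.2179)
member 8 (4-5): L=5.2491, (cx,cy)=(0.1981,0.9802)
member 9 (4-6): L=1.9460, (cx,cy)=(1.0000,0.0000)
member 10 (5-6): L=5.2242, (cx,cy)=(0.1734,-0.9848)
solve A·x = −loads:
  F[0-1] = -827.2547 N (compression)
  F[0-2] = +3175.9446 N (tension)
  F[1-2] = +112.7906 N (tension)
  F[1-3] = -373.1359 N (compression)
  F[2-3] = +359.9749 N (tension)
  F[2-4] = +294.7462 N (tension)
  F[3-4] = -519.3275 N (compression)
  F[3-5] = -189.2513 N (compression)
  F[4-5] = +517.8002 N (tension)
  F[4-6] = +82.1123 N (tension)
  F[5-6] = -473.4745 N (compression)
  Rx@0 = -3012.6600 N
  Ry@0 = +810.9800 N
  Ry@6 = +466.3000 N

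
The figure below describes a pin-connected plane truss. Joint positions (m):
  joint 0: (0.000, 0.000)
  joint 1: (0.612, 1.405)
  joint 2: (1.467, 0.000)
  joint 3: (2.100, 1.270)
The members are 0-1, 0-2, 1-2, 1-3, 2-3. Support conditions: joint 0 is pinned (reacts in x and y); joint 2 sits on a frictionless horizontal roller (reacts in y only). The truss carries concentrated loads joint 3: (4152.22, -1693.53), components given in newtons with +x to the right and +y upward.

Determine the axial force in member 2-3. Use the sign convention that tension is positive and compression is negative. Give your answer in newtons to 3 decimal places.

-1407.665

N=4 nodes, M=5 members, R=3 reactions → 2N=8, M+R=8
member 0 (0-1): L=1.5325, (cx,cy)=(0.3993,0.9168)
member 1 (0-2): L=1.4670, (cx,cy)=(1.0000,0.0000)
member 2 (1-2): L=1.6447, (cx,cy)=(0.5199,-0.8543)
member 3 (1-3): L=1.4941, (cx,cy)=(0.9959,-0.0904)
member 4 (2-3): L=1.4190, (cx,cy)=(0.4461,0.8950)
solve A·x = −loads:
  F[0-1] = +4717.9031 N (tension)
  F[0-2] = +2268.1424 N (tension)
  F[1-2] = -5570.9892 N (compression)
  F[1-3] = +4799.7919 N (tension)
  F[2-3] = -1407.6647 N (compression)
  Rx@0 = -4152.2200 N
  Ry@0 = -4325.3742 N
  Ry@2 = +6018.9042 N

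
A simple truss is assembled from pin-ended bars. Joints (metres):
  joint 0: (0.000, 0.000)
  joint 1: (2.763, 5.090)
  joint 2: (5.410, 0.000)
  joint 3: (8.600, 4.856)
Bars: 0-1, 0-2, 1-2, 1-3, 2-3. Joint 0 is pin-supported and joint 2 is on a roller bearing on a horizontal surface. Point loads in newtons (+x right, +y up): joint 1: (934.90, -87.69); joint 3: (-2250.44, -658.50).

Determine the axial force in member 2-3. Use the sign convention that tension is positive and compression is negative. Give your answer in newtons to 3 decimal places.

N=4 nodes, M=5 members, R=3 reactions → 2N=8, M+R=8
member 0 (0-1): L=5.7916, (cx,cy)=(0.4771,0.8789)
member 1 (0-2): L=5.4100, (cx,cy)=(1.0000,0.0000)
member 2 (1-2): L=5.7371, (cx,cy)=(0.4614,-0.8872)
member 3 (1-3): L=5.8417, (cx,cy)=(0.9992,-0.0401)
member 4 (2-3): L=5.8101, (cx,cy)=(0.5490,0.8358)
solve A·x = −loads:
  F[0-1] = -904.5867 N (compression)
  F[0-2] = -883.9863 N (compression)
  F[1-2] = +877.2798 N (tension)
  F[1-3] = -1772.6360 N (compression)
  F[2-3] = -872.8332 N (compression)
  Rx@0 = +1315.5400 N
  Ry@0 = +795.0085 N
  Ry@2 = -48.8185 N

-872.833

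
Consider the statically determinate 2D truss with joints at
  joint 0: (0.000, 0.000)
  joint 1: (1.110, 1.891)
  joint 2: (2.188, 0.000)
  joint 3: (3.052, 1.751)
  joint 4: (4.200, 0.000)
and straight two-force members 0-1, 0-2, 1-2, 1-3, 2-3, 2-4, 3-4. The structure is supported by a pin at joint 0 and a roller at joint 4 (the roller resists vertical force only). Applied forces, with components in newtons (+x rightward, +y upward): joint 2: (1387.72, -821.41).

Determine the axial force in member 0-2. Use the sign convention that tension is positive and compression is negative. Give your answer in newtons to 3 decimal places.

1618.698

N=5 nodes, M=7 members, R=3 reactions → 2N=10, M+R=10
member 0 (0-1): L=2.1927, (cx,cy)=(0.5062,0.8624)
member 1 (0-2): L=2.1880, (cx,cy)=(1.0000,0.0000)
member 2 (1-2): L=2.1767, (cx,cy)=(0.4952,-0.8688)
member 3 (1-3): L=1.9470, (cx,cy)=(0.9974,-0.0719)
member 4 (2-3): L=1.9526, (cx,cy)=(0.4425,0.8968)
member 5 (2-4): L=2.0120, (cx,cy)=(1.0000,0.0000)
member 6 (3-4): L=2.0938, (cx,cy)=(0.5483,-0.8363)
solve A·x = −loads:
  F[0-1] = -456.2769 N (compression)
  F[0-2] = +1618.6977 N (tension)
  F[1-2] = +492.3431 N (tension)
  F[1-3] = -476.0419 N (compression)
  F[2-3] = +439.0043 N (tension)
  F[2-4] = +280.5522 N (tension)
  F[3-4] = -511.6847 N (compression)
  Rx@0 = -1387.7200 N
  Ry@0 = +393.4945 N
  Ry@4 = +427.9155 N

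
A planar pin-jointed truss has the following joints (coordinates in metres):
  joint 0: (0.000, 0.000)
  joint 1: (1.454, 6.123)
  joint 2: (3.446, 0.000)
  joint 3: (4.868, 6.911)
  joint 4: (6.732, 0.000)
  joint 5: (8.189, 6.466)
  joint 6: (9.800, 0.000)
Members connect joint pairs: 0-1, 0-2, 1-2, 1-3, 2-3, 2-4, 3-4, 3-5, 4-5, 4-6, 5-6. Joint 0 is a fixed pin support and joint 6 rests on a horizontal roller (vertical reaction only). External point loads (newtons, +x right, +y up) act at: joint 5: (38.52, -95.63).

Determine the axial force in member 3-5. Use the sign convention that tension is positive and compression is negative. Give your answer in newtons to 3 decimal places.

N=7 nodes, M=11 members, R=3 reactions → 2N=14, M+R=14
member 0 (0-1): L=6.2933, (cx,cy)=(0.2310,0.9729)
member 1 (0-2): L=3.4460, (cx,cy)=(1.0000,0.0000)
member 2 (1-2): L=6.4389, (cx,cy)=(0.3094,-0.9509)
member 3 (1-3): L=3.5038, (cx,cy)=(0.9744,0.2249)
member 4 (2-3): L=7.0558, (cx,cy)=(0.2015,0.9795)
member 5 (2-4): L=3.2860, (cx,cy)=(1.0000,0.0000)
member 6 (3-4): L=7.1580, (cx,cy)=(0.2604,-0.9655)
member 7 (3-5): L=3.3507, (cx,cy)=(0.9911,-0.1328)
member 8 (4-5): L=6.6281, (cx,cy)=(0.2198,0.9755)
member 9 (4-6): L=3.0680, (cx,cy)=(1.0000,0.0000)
member 10 (5-6): L=6.6637, (cx,cy)=(0.2418,-0.9703)
solve A·x = −loads:
  F[0-1] = +9.9645 N (tension)
  F[0-2] = +36.2178 N (tension)
  F[1-2] = -8.9632 N (compression)
  F[1-3] = +5.2086 N (tension)
  F[2-3] = +8.7021 N (tension)
  F[2-4] = +31.6910 N (tension)
  F[3-4] = -11.4012 N (compression)
  F[3-5] = +9.8855 N (tension)
  F[4-5] = +11.2838 N (tension)
  F[4-6] = +26.2416 N (tension)
  F[5-6] = -108.5448 N (compression)
  Rx@0 = -38.5200 N
  Ry@0 = -9.6949 N
  Ry@6 = +105.3249 N

9.886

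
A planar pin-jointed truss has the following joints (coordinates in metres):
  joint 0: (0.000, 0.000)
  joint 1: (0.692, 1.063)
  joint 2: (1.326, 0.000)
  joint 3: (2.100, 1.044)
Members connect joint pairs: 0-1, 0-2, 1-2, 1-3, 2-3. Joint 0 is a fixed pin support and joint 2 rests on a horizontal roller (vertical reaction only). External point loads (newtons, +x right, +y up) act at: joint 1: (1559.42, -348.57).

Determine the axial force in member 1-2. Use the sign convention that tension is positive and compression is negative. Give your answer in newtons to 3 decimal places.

N=4 nodes, M=5 members, R=3 reactions → 2N=8, M+R=8
member 0 (0-1): L=1.2684, (cx,cy)=(0.5456,0.8381)
member 1 (0-2): L=1.3260, (cx,cy)=(1.0000,0.0000)
member 2 (1-2): L=1.2377, (cx,cy)=(0.5122,-0.8588)
member 3 (1-3): L=1.4081, (cx,cy)=(0.9999,-0.0135)
member 4 (2-3): L=1.2996, (cx,cy)=(0.5956,0.8033)
solve A·x = −loads:
  F[0-1] = +1292.8131 N (tension)
  F[0-2] = +854.0997 N (tension)
  F[1-2] = -1667.3934 N (compression)
  F[1-3] = -0.0000 N (compression)
  F[2-3] = +0.0000 N (tension)
  Rx@0 = -1559.4200 N
  Ry@0 = -1083.4616 N
  Ry@2 = +1432.0316 N

-1667.393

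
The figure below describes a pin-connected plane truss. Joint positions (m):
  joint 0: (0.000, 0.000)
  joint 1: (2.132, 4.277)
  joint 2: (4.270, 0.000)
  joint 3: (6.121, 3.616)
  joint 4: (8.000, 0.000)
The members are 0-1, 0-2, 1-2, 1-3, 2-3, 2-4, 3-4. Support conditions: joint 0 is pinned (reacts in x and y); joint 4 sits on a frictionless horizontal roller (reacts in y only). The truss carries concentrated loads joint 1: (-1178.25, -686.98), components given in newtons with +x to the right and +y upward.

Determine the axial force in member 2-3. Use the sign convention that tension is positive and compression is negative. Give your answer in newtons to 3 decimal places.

N=5 nodes, M=7 members, R=3 reactions → 2N=10, M+R=10
member 0 (0-1): L=4.7789, (cx,cy)=(0.4461,0.8950)
member 1 (0-2): L=4.2700, (cx,cy)=(1.0000,0.0000)
member 2 (1-2): L=4.7816, (cx,cy)=(0.4471,-0.8945)
member 3 (1-3): L=4.0434, (cx,cy)=(0.9865,-0.1635)
member 4 (2-3): L=4.0622, (cx,cy)=(0.4557,0.8902)
member 5 (2-4): L=3.7300, (cx,cy)=(1.0000,0.0000)
member 6 (3-4): L=4.0751, (cx,cy)=(0.4611,-0.8873)
solve A·x = −loads:
  F[0-1] = -1266.8816 N (compression)
  F[0-2] = -613.0623 N (compression)
  F[1-2] = +420.8477 N (tension)
  F[1-3] = +430.6825 N (tension)
  F[2-3] = -422.8883 N (compression)
  F[2-4] = -232.1946 N (compression)
  F[3-4] = +503.5691 N (tension)
  Rx@0 = +1178.2500 N
  Ry@0 = +1133.8217 N
  Ry@4 = -446.8417 N

-422.888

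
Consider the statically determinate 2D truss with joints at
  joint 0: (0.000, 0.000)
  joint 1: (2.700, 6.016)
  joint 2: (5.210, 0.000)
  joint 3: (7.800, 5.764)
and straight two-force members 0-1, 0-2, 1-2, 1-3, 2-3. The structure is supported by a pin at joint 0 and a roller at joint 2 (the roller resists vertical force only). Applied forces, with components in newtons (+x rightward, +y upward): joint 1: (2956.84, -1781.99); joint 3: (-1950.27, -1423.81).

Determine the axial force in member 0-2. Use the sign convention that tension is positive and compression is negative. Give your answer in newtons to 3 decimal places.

510.228

N=4 nodes, M=5 members, R=3 reactions → 2N=8, M+R=8
member 0 (0-1): L=6.5941, (cx,cy)=(0.4095,0.9123)
member 1 (0-2): L=5.2100, (cx,cy)=(1.0000,0.0000)
member 2 (1-2): L=6.5186, (cx,cy)=(0.3851,-0.9229)
member 3 (1-3): L=5.1062, (cx,cy)=(0.9988,-0.0494)
member 4 (2-3): L=6.3192, (cx,cy)=(0.4099,0.9121)
solve A·x = −loads:
  F[0-1] = +1212.1982 N (tension)
  F[0-2] = +510.2276 N (tension)
  F[1-2] = -3060.5499 N (compression)
  F[1-3] = -1283.5937 N (compression)
  F[2-3] = -1630.3933 N (compression)
  Rx@0 = -1006.5700 N
  Ry@0 = -1105.9244 N
  Ry@2 = +4311.7244 N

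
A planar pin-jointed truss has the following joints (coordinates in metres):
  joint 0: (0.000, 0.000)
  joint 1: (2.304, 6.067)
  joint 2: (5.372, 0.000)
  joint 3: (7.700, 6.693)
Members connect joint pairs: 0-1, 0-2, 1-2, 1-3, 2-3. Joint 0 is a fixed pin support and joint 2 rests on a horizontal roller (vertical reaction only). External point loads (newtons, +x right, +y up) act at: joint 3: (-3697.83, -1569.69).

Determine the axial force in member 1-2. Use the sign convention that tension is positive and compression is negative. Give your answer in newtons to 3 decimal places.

3973.471

N=4 nodes, M=5 members, R=3 reactions → 2N=8, M+R=8
member 0 (0-1): L=6.4898, (cx,cy)=(0.3550,0.9349)
member 1 (0-2): L=5.3720, (cx,cy)=(1.0000,0.0000)
member 2 (1-2): L=6.7986, (cx,cy)=(0.4513,-0.8924)
member 3 (1-3): L=5.4322, (cx,cy)=(0.9933,0.1152)
member 4 (2-3): L=7.0863, (cx,cy)=(0.3285,0.9445)
solve A·x = −loads:
  F[0-1] = -4200.5360 N (compression)
  F[0-2] = -2206.5508 N (compression)
  F[1-2] = +3973.4711 N (tension)
  F[1-3] = -3306.4101 N (compression)
  F[2-3] = -1258.5143 N (compression)
  Rx@0 = +3697.8300 N
  Ry@0 = +3926.9058 N
  Ry@2 = -2357.2158 N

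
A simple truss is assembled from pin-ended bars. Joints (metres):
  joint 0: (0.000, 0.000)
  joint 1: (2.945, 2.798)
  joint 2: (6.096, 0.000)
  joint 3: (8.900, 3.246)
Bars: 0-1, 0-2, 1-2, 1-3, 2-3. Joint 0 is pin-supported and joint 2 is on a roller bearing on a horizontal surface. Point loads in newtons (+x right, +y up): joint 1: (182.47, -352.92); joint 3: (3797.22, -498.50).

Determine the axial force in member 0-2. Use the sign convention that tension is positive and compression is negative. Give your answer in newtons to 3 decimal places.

1714.029

N=4 nodes, M=5 members, R=3 reactions → 2N=8, M+R=8
member 0 (0-1): L=4.0622, (cx,cy)=(0.7250,0.6888)
member 1 (0-2): L=6.0960, (cx,cy)=(1.0000,0.0000)
member 2 (1-2): L=4.2140, (cx,cy)=(0.7477,-0.6640)
member 3 (1-3): L=5.9718, (cx,cy)=(0.9972,0.0750)
member 4 (2-3): L=4.2894, (cx,cy)=(0.6537,0.7567)
solve A·x = −loads:
  F[0-1] = +3125.1850 N (tension)
  F[0-2] = +1714.0287 N (tension)
  F[1-2] = -3261.1180 N (compression)
  F[1-3] = +4534.4687 N (tension)
  F[2-3] = -1108.2541 N (compression)
  Rx@0 = -3979.6900 N
  Ry@0 = -2152.5706 N
  Ry@2 = +3003.9906 N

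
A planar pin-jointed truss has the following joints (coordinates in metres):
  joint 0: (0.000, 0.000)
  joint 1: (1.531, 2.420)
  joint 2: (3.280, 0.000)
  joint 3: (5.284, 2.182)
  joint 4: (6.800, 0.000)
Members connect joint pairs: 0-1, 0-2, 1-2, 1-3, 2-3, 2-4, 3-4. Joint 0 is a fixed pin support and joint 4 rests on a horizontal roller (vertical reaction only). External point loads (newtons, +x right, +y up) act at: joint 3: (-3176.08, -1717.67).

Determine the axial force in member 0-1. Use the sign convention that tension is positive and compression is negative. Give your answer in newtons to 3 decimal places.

-1659.114

N=5 nodes, M=7 members, R=3 reactions → 2N=10, M+R=10
member 0 (0-1): L=2.8636, (cx,cy)=(0.5346,0.8451)
member 1 (0-2): L=3.2800, (cx,cy)=(1.0000,0.0000)
member 2 (1-2): L=2.9859, (cx,cy)=(0.5858,-0.8105)
member 3 (1-3): L=3.7605, (cx,cy)=(0.9980,-0.0633)
member 4 (2-3): L=2.9626, (cx,cy)=(0.6764,0.7365)
member 5 (2-4): L=3.5200, (cx,cy)=(1.0000,0.0000)
member 6 (3-4): L=2.6569, (cx,cy)=(0.5706,-0.8212)
solve A·x = −loads:
  F[0-1] = -1659.1139 N (compression)
  F[0-2] = -2289.0569 N (compression)
  F[1-2] = +1885.7705 N (tension)
  F[1-3] = -1995.6319 N (compression)
  F[2-3] = -2075.1789 N (compression)
  F[2-4] = +219.2590 N (tension)
  F[3-4] = -384.2745 N (compression)
  Rx@0 = +3176.0800 N
  Ry@0 = +1402.0874 N
  Ry@4 = +315.5826 N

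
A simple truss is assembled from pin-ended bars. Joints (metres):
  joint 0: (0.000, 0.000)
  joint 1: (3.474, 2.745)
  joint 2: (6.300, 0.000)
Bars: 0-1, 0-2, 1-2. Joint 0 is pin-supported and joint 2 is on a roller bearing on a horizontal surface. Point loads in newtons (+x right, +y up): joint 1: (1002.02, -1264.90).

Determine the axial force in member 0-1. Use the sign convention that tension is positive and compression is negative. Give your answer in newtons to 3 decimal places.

-210.982

N=3 nodes, M=3 members, R=3 reactions → 2N=6, M+R=6
member 0 (0-1): L=4.4276, (cx,cy)=(0.7846,0.6200)
member 1 (0-2): L=6.3000, (cx,cy)=(1.0000,0.0000)
member 2 (1-2): L=3.9397, (cx,cy)=(0.7173,-0.6968)
solve A·x = −loads:
  F[0-1] = -210.9824 N (compression)
  F[0-2] = +1167.5616 N (tension)
  F[1-2] = -1627.6900 N (compression)
  Rx@0 = -1002.0200 N
  Ry@0 = +130.8036 N
  Ry@2 = +1134.0964 N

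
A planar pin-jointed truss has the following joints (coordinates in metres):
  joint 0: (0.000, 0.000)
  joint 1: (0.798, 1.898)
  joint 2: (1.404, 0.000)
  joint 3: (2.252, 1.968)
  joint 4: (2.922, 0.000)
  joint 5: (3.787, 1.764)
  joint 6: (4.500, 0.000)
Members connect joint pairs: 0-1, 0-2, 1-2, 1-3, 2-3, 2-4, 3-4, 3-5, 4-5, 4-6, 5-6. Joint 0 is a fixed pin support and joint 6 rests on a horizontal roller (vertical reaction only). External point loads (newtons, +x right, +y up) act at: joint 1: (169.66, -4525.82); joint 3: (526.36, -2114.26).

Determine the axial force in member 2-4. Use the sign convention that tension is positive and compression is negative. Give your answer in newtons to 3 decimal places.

2470.061

N=7 nodes, M=11 members, R=3 reactions → 2N=14, M+R=14
member 0 (0-1): L=2.0589, (cx,cy)=(0.3876,0.9218)
member 1 (0-2): L=1.4040, (cx,cy)=(1.0000,0.0000)
member 2 (1-2): L=1.9924, (cx,cy)=(0.3042,-0.9526)
member 3 (1-3): L=1.4557, (cx,cy)=(0.9988,0.0481)
member 4 (2-3): L=2.1429, (cx,cy)=(0.3957,0.9184)
member 5 (2-4): L=1.5180, (cx,cy)=(1.0000,0.0000)
member 6 (3-4): L=2.0789, (cx,cy)=(0.3223,-0.9466)
member 7 (3-5): L=1.5485, (cx,cy)=(0.9913,-0.1317)
member 8 (4-5): L=1.9647, (cx,cy)=(0.4403,0.8979)
member 9 (4-6): L=1.5780, (cx,cy)=(1.0000,0.0000)
member 10 (5-6): L=1.9026, (cx,cy)=(0.3747,-0.9271)
solve A·x = −loads:
  F[0-1] = -4857.3457 N (compression)
  F[0-2] = +2578.6264 N (tension)
  F[1-2] = -151.9174 N (compression)
  F[1-3] = -2008.3832 N (compression)
  F[2-3] = +157.5832 N (tension)
  F[2-4] = +2470.0608 N (tension)
  F[3-4] = -2029.3291 N (compression)
  F[3-5] = -1832.0117 N (compression)
  F[4-5] = +2139.5854 N (tension)
  F[4-6] = +874.0321 N (tension)
  F[5-6] = -2332.3624 N (compression)
  Rx@0 = -696.0200 N
  Ry@0 = +4477.6780 N
  Ry@6 = +2162.4020 N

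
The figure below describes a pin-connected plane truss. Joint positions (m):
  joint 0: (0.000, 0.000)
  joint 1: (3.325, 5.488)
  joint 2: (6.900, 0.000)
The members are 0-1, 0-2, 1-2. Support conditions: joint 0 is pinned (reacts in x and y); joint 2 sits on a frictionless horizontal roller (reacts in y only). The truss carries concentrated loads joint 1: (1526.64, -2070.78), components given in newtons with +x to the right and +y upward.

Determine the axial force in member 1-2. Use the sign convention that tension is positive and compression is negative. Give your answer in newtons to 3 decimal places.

-2640.065

N=3 nodes, M=3 members, R=3 reactions → 2N=6, M+R=6
member 0 (0-1): L=6.4167, (cx,cy)=(0.5182,0.8553)
member 1 (0-2): L=6.9000, (cx,cy)=(1.0000,0.0000)
member 2 (1-2): L=6.5497, (cx,cy)=(0.5458,-0.8379)
solve A·x = −loads:
  F[0-1] = +165.2433 N (tension)
  F[0-2] = +1441.0141 N (tension)
  F[1-2] = -2640.0649 N (compression)
  Rx@0 = -1526.6400 N
  Ry@0 = -141.3278 N
  Ry@2 = +2212.1078 N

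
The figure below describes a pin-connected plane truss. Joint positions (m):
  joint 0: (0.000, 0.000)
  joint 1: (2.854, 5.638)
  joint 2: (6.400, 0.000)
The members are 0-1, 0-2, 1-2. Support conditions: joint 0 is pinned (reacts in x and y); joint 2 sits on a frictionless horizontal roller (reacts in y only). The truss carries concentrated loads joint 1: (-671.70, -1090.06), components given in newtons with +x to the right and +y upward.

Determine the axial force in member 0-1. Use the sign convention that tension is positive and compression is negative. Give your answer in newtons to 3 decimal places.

-1340.155

N=3 nodes, M=3 members, R=3 reactions → 2N=6, M+R=6
member 0 (0-1): L=6.3192, (cx,cy)=(0.4516,0.8922)
member 1 (0-2): L=6.4000, (cx,cy)=(1.0000,0.0000)
member 2 (1-2): L=6.6604, (cx,cy)=(0.5324,-0.8465)
solve A·x = −loads:
  F[0-1] = -1340.1548 N (compression)
  F[0-2] = -66.4338 N (compression)
  F[1-2] = +124.7819 N (tension)
  Rx@0 = +671.7000 N
  Ry@0 = +1195.6871 N
  Ry@2 = -105.6271 N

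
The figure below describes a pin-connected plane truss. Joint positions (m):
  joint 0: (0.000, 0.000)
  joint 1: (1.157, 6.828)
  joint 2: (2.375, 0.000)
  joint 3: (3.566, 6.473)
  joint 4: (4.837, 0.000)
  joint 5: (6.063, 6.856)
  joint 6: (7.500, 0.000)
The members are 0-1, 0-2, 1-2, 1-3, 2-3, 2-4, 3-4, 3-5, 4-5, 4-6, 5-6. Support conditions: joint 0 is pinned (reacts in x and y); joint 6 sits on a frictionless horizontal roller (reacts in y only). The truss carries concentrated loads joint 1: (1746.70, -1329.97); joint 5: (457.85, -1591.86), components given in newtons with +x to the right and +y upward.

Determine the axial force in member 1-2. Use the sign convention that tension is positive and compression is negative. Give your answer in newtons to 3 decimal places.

-1737.941

N=7 nodes, M=11 members, R=3 reactions → 2N=14, M+R=14
member 0 (0-1): L=6.9253, (cx,cy)=(0.1671,0.9859)
member 1 (0-2): L=2.3750, (cx,cy)=(1.0000,0.0000)
member 2 (1-2): L=6.9358, (cx,cy)=(0.1756,-0.9845)
member 3 (1-3): L=2.4350, (cx,cy)=(0.9893,-0.1458)
member 4 (2-3): L=6.5817, (cx,cy)=(0.1810,0.9835)
member 5 (2-4): L=2.4620, (cx,cy)=(1.0000,0.0000)
member 6 (3-4): L=6.5966, (cx,cy)=(0.1927,-0.9813)
member 7 (3-5): L=2.5262, (cx,cy)=(0.9884,0.1516)
member 8 (4-5): L=6.9648, (cx,cy)=(0.1760,0.9844)
member 9 (4-6): L=2.6630, (cx,cy)=(1.0000,0.0000)
member 10 (5-6): L=7.0050, (cx,cy)=(0.2051,-0.9787)
solve A·x = −loads:
  F[0-1] = +587.1839 N (tension)
  F[0-2] = +2106.4505 N (tension)
  F[1-2] = -1737.9408 N (compression)
  F[1-3] = -1357.9074 N (compression)
  F[2-3] = +1739.6526 N (tension)
  F[2-4] = +1486.4458 N (tension)
  F[3-4] = -2044.5578 N (compression)
  F[3-5] = -642.0831 N (compression)
  F[4-5] = +2038.0727 N (tension)
  F[4-6] = +733.7506 N (tension)
  F[5-6] = -3576.8309 N (compression)
  Rx@0 = -2204.5500 N
  Ry@0 = -578.9313 N
  Ry@6 = +3500.7613 N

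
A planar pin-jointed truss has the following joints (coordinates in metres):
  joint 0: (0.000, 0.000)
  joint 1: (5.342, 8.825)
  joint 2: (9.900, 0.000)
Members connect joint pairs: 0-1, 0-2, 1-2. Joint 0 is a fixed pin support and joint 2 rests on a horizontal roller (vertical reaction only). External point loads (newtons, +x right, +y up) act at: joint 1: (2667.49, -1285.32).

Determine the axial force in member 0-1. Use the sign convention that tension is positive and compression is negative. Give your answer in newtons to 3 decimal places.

2087.810

N=3 nodes, M=3 members, R=3 reactions → 2N=6, M+R=6
member 0 (0-1): L=10.3159, (cx,cy)=(0.5178,0.8555)
member 1 (0-2): L=9.9000, (cx,cy)=(1.0000,0.0000)
member 2 (1-2): L=9.9326, (cx,cy)=(0.4589,-0.8885)
solve A·x = −loads:
  F[0-1] = +2087.8097 N (tension)
  F[0-2] = +1586.3347 N (tension)
  F[1-2] = -3456.8635 N (compression)
  Rx@0 = -2667.4900 N
  Ry@0 = -1786.0718 N
  Ry@2 = +3071.3918 N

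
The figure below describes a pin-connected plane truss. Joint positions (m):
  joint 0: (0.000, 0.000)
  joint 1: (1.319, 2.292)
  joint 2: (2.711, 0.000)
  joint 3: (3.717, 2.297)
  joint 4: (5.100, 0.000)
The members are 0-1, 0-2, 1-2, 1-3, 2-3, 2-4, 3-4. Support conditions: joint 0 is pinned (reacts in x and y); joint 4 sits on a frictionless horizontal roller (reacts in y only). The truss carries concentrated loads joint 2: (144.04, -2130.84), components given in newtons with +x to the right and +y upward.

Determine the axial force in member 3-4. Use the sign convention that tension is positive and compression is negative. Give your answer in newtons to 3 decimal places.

N=5 nodes, M=7 members, R=3 reactions → 2N=10, M+R=10
member 0 (0-1): L=2.6444, (cx,cy)=(0.4988,0.8667)
member 1 (0-2): L=2.7110, (cx,cy)=(1.0000,0.0000)
member 2 (1-2): L=2.6816, (cx,cy)=(0.5191,-0.8547)
member 3 (1-3): L=2.3980, (cx,cy)=(1.0000,0.0021)
member 4 (2-3): L=2.5076, (cx,cy)=(0.4012,0.9160)
member 5 (2-4): L=2.3890, (cx,cy)=(1.0000,0.0000)
member 6 (3-4): L=2.6812, (cx,cy)=(0.5158,-0.8567)
solve A·x = −loads:
  F[0-1] = -1151.6347 N (compression)
  F[0-2] = +718.4566 N (tension)
  F[1-2] = +1164.9402 N (tension)
  F[1-3] = -1179.1337 N (compression)
  F[2-3] = +1239.2404 N (tension)
  F[2-4] = +681.9796 N (tension)
  F[3-4] = -1322.1488 N (compression)
  Rx@0 = -144.0400 N
  Ry@0 = +998.1523 N
  Ry@4 = +1132.6877 N

-1322.149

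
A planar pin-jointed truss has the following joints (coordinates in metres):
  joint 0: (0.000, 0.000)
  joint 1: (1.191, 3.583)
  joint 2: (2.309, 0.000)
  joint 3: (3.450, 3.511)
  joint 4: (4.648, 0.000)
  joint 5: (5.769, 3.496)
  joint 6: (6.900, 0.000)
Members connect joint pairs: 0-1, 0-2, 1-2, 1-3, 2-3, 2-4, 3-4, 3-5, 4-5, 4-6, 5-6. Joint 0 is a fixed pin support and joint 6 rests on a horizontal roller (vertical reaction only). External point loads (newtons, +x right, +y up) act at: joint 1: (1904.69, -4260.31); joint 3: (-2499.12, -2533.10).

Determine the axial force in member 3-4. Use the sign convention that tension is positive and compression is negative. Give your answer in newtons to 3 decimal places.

-1809.100

N=7 nodes, M=11 members, R=3 reactions → 2N=14, M+R=14
member 0 (0-1): L=3.7758, (cx,cy)=(0.3154,0.9489)
member 1 (0-2): L=2.3090, (cx,cy)=(1.0000,0.0000)
member 2 (1-2): L=3.7534, (cx,cy)=(0.2979,-0.9546)
member 3 (1-3): L=2.2601, (cx,cy)=(0.9995,-0.0319)
member 4 (2-3): L=3.6917, (cx,cy)=(0.3091,0.9510)
member 5 (2-4): L=2.3390, (cx,cy)=(1.0000,0.0000)
member 6 (3-4): L=3.7098, (cx,cy)=(0.3229,-0.9464)
member 7 (3-5): L=2.3190, (cx,cy)=(1.0000,-0.0065)
member 8 (4-5): L=3.6713, (cx,cy)=(0.3053,0.9522)
member 9 (4-6): L=2.2520, (cx,cy)=(1.0000,0.0000)
member 10 (5-6): L=3.6744, (cx,cy)=(0.3078,-0.9514)
solve A·x = −loads:
  F[0-1] = -5347.0680 N (compression)
  F[0-2] = +1092.2123 N (tension)
  F[1-2] = +982.1494 N (tension)
  F[1-3] = -3885.8528 N (compression)
  F[2-3] = -985.8339 N (compression)
  F[2-4] = +1689.4500 N (tension)
  F[3-4] = -1809.1001 N (compression)
  F[3-5] = -1105.2571 N (compression)
  F[4-5] = +1798.0402 N (tension)
  F[4-6] = +556.2221 N (tension)
  F[5-6] = -1807.0554 N (compression)
  Rx@0 = +594.4300 N
  Ry@0 = +5074.0885 N
  Ry@6 = +1719.3215 N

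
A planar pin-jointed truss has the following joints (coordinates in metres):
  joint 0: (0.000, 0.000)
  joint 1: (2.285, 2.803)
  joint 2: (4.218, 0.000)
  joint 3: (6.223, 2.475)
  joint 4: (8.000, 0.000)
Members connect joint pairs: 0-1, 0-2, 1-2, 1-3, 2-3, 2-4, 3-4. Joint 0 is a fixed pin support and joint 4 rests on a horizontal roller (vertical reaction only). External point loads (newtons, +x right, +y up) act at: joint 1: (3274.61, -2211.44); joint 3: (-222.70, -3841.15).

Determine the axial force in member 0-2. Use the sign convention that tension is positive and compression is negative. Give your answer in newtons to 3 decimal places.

N=5 nodes, M=7 members, R=3 reactions → 2N=10, M+R=10
member 0 (0-1): L=3.6164, (cx,cy)=(0.6319,0.7751)
member 1 (0-2): L=4.2180, (cx,cy)=(1.0000,0.0000)
member 2 (1-2): L=3.4049, (cx,cy)=(0.5677,-0.8232)
member 3 (1-3): L=3.9516, (cx,cy)=(0.9965,-0.0830)
member 4 (2-3): L=3.1852, (cx,cy)=(0.6295,0.7770)
member 5 (2-4): L=3.7820, (cx,cy)=(1.0000,0.0000)
member 6 (3-4): L=3.0469, (cx,cy)=(0.5832,-0.8123)
solve A·x = −loads:
  F[0-1] = -1747.6294 N (compression)
  F[0-2] = +4156.1521 N (tension)
  F[1-2] = -634.2639 N (compression)
  F[1-3] = -4032.6885 N (compression)
  F[2-3] = +671.9768 N (tension)
  F[2-4] = +3373.0840 N (tension)
  F[3-4] = -5783.5192 N (compression)
  Rx@0 = -3051.9100 N
  Ry@0 = +1354.5692 N
  Ry@4 = +4698.0208 N

4156.152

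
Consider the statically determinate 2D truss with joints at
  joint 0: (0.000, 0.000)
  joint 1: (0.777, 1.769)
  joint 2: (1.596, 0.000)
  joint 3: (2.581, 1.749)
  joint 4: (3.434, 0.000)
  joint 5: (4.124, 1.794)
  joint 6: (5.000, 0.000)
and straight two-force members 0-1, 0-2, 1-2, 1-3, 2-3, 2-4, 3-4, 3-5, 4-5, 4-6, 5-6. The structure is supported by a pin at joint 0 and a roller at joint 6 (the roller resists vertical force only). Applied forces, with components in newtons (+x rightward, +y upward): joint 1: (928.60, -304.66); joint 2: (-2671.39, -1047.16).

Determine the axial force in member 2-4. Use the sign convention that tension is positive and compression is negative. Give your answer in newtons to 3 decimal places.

N=7 nodes, M=11 members, R=3 reactions → 2N=14, M+R=14
member 0 (0-1): L=1.9321, (cx,cy)=(0.4021,0.9156)
member 1 (0-2): L=1.5960, (cx,cy)=(1.0000,0.0000)
member 2 (1-2): L=1.9494, (cx,cy)=(0.4201,-0.9075)
member 3 (1-3): L=1.8041, (cx,cy)=(0.9999,-0.0111)
member 4 (2-3): L=2.0073, (cx,cy)=(0.4907,0.8713)
member 5 (2-4): L=1.8380, (cx,cy)=(1.0000,0.0000)
member 6 (3-4): L=1.9459, (cx,cy)=(0.4384,-0.8988)
member 7 (3-5): L=1.5437, (cx,cy)=(0.9996,0.0292)
member 8 (4-5): L=1.9221, (cx,cy)=(0.3590,0.9333)
member 9 (4-6): L=1.5660, (cx,cy)=(1.0000,0.0000)
member 10 (5-6): L=1.9964, (cx,cy)=(0.4388,-0.8986)
solve A·x = −loads:
  F[0-1] = -700.8537 N (compression)
  F[0-2] = -1460.9425 N (compression)
  F[1-2] = +388.1714 N (tension)
  F[1-3] = -1373.6149 N (compression)
  F[2-3] = +797.5332 N (tension)
  F[2-4] = +982.1725 N (tension)
  F[3-4] = -810.4331 N (compression)
  F[3-5] = -627.1835 N (compression)
  F[4-5] = +780.4394 N (tension)
  F[4-6] = +346.7555 N (tension)
  F[5-6] = -790.2740 N (compression)
  Rx@0 = +1742.7900 N
  Ry@0 = +641.6837 N
  Ry@6 = +710.1363 N

982.173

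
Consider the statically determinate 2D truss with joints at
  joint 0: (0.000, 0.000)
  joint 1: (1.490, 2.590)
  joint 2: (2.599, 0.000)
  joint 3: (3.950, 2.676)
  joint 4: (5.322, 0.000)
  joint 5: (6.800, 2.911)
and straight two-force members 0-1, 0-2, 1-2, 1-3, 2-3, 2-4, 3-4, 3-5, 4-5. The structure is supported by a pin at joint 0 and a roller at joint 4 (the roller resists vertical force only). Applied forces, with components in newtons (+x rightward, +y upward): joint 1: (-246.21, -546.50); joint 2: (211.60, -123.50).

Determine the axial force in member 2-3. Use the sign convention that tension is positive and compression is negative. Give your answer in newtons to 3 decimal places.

N=6 nodes, M=9 members, R=3 reactions → 2N=12, M+R=12
member 0 (0-1): L=2.9880, (cx,cy)=(0.4987,0.8668)
member 1 (0-2): L=2.5990, (cx,cy)=(1.0000,0.0000)
member 2 (1-2): L=2.8174, (cx,cy)=(0.3936,-0.9193)
member 3 (1-3): L=2.4615, (cx,cy)=(0.9994,0.0349)
member 4 (2-3): L=2.9977, (cx,cy)=(0.4507,0.8927)
member 5 (2-4): L=2.7230, (cx,cy)=(1.0000,0.0000)
member 6 (3-4): L=3.0072, (cx,cy)=(0.4562,-0.8899)
member 7 (3-5): L=2.8597, (cx,cy)=(0.9966,0.0822)
member 8 (4-5): L=3.2647, (cx,cy)=(0.4527,0.8917)
solve A·x = −loads:
  F[0-1] = -665.0980 N (compression)
  F[0-2] = +297.0476 N (tension)
  F[1-2] = +28.9575 N (tension)
  F[1-3] = -96.9050 N (compression)
  F[2-3] = +108.5266 N (tension)
  F[2-4] = +47.9351 N (tension)
  F[3-4] = -105.0666 N (compression)
  F[3-5] = +0.0000 N (tension)
  F[4-5] = +0.0000 N (tension)
  Rx@0 = +34.6100 N
  Ry@0 = +576.5055 N
  Ry@4 = +93.4945 N

108.527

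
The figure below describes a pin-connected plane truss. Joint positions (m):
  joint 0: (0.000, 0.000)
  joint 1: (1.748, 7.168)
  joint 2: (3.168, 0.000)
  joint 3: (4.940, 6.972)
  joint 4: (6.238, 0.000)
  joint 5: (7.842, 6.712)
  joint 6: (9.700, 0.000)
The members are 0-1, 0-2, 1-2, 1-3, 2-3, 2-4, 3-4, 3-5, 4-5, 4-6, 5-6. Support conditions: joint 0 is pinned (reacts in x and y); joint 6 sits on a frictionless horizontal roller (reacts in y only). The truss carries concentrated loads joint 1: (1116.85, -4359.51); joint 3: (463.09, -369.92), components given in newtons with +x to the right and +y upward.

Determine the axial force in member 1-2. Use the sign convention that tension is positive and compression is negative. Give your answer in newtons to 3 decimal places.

N=7 nodes, M=11 members, R=3 reactions → 2N=14, M+R=14
member 0 (0-1): L=7.3781, (cx,cy)=(0.2369,0.9715)
member 1 (0-2): L=3.1680, (cx,cy)=(1.0000,0.0000)
member 2 (1-2): L=7.3073, (cx,cy)=(0.1943,-0.9809)
member 3 (1-3): L=3.1980, (cx,cy)=(0.9981,-0.0613)
member 4 (2-3): L=7.1937, (cx,cy)=(0.2463,0.9692)
member 5 (2-4): L=3.0700, (cx,cy)=(1.0000,0.0000)
member 6 (3-4): L=7.0918, (cx,cy)=(0.1830,-0.9831)
member 7 (3-5): L=2.9136, (cx,cy)=(0.9960,-0.0892)
member 8 (4-5): L=6.9010, (cx,cy)=(0.2324,0.9726)
member 9 (4-6): L=3.4620, (cx,cy)=(1.0000,0.0000)
member 10 (5-6): L=6.9644, (cx,cy)=(0.2668,-0.9638)
solve A·x = −loads:
  F[0-1] = -2673.3698 N (compression)
  F[0-2] = +2213.3114 N (tension)
  F[1-2] = -1707.7139 N (compression)
  F[1-3] = -1421.0392 N (compression)
  F[2-3] = +1728.4182 N (tension)
  F[2-4] = +1455.7001 N (tension)
  F[3-4] = -2070.6855 N (compression)
  F[3-5] = -1081.0186 N (compression)
  F[4-5] = +2093.0283 N (tension)
  F[4-6] = +590.2229 N (tension)
  F[5-6] = -2212.3567 N (compression)
  Rx@0 = -1579.9400 N
  Ry@0 = +2597.2576 N
  Ry@6 = +2132.1724 N

-1707.714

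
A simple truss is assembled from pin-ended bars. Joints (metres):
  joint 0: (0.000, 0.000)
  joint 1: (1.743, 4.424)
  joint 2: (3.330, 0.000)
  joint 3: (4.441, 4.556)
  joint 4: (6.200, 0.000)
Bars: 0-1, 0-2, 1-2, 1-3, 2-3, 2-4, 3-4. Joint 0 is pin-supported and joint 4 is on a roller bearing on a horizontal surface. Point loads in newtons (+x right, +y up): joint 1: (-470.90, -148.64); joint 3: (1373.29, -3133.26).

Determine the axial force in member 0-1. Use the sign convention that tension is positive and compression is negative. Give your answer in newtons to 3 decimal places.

N=5 nodes, M=7 members, R=3 reactions → 2N=10, M+R=10
member 0 (0-1): L=4.7550, (cx,cy)=(0.3666,0.9304)
member 1 (0-2): L=3.3300, (cx,cy)=(1.0000,0.0000)
member 2 (1-2): L=4.7000, (cx,cy)=(0.3377,-0.9413)
member 3 (1-3): L=2.7012, (cx,cy)=(0.9988,0.0489)
member 4 (2-3): L=4.6895, (cx,cy)=(0.2369,0.9715)
member 5 (2-4): L=2.8700, (cx,cy)=(1.0000,0.0000)
member 6 (3-4): L=4.8838, (cx,cy)=(0.3602,-0.9329)
solve A·x = −loads:
  F[0-1] = -346.7915 N (compression)
  F[0-2] = +1029.5110 N (tension)
  F[1-2] = +199.2421 N (tension)
  F[1-3] = +276.8343 N (tension)
  F[2-3] = -193.0359 N (compression)
  F[2-4] = +1142.5190 N (tension)
  F[3-4] = -3172.1437 N (compression)
  Rx@0 = -902.3900 N
  Ry@0 = +322.6524 N
  Ry@4 = +2959.2476 N

-346.792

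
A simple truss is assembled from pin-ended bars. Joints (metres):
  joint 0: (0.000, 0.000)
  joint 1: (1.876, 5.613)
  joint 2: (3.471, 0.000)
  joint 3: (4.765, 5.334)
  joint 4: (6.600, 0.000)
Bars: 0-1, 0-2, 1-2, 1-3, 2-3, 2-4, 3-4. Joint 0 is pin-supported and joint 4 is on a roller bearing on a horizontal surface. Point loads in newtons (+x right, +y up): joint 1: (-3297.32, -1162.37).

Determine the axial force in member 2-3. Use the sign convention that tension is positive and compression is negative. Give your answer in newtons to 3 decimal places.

-2404.671

N=5 nodes, M=7 members, R=3 reactions → 2N=10, M+R=10
member 0 (0-1): L=5.9182, (cx,cy)=(0.3170,0.9484)
member 1 (0-2): L=3.4710, (cx,cy)=(1.0000,0.0000)
member 2 (1-2): L=5.8352, (cx,cy)=(0.2733,-0.9619)
member 3 (1-3): L=2.9024, (cx,cy)=(0.9954,-0.0961)
member 4 (2-3): L=5.4887, (cx,cy)=(0.2358,0.9718)
member 5 (2-4): L=3.1290, (cx,cy)=(1.0000,0.0000)
member 6 (3-4): L=5.6408, (cx,cy)=(0.3253,-0.9456)
solve A·x = −loads:
  F[0-1] = -3833.9126 N (compression)
  F[0-2] = -2082.0156 N (compression)
  F[1-2] = +2429.4069 N (tension)
  F[1-3] = +1424.5580 N (tension)
  F[2-3] = -2404.6713 N (compression)
  F[2-4] = -851.0443 N (compression)
  F[3-4] = +2616.1214 N (tension)
  Rx@0 = +3297.3200 N
  Ry@0 = +3636.1959 N
  Ry@4 = -2473.8259 N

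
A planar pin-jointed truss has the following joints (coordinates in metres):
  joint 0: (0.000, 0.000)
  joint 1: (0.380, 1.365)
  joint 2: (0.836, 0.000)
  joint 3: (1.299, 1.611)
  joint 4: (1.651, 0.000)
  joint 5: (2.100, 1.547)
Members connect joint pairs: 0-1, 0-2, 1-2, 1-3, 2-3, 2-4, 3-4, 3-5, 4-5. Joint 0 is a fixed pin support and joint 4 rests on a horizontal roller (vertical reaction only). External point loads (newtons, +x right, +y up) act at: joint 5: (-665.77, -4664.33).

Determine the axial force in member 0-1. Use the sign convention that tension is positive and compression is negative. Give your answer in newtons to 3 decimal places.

N=6 nodes, M=9 members, R=3 reactions → 2N=12, M+R=12
member 0 (0-1): L=1.4169, (cx,cy)=(0.2682,0.9634)
member 1 (0-2): L=0.8360, (cx,cy)=(1.0000,0.0000)
member 2 (1-2): L=1.4392, (cx,cy)=(0.3169,-0.9485)
member 3 (1-3): L=0.9514, (cx,cy)=(0.9660,0.2586)
member 4 (2-3): L=1.6762, (cx,cy)=(0.2762,0.9611)
member 5 (2-4): L=0.8150, (cx,cy)=(1.0000,0.0000)
member 6 (3-4): L=1.6490, (cx,cy)=(0.2135,-0.9770)
member 7 (3-5): L=0.8036, (cx,cy)=(0.9968,-0.0796)
member 8 (4-5): L=1.6108, (cx,cy)=(0.2787,0.9604)
solve A·x = −loads:
  F[0-1] = +669.1772 N (tension)
  F[0-2] = -845.2365 N (compression)
  F[1-2] = -577.4006 N (compression)
  F[1-3] = +375.1774 N (tension)
  F[2-3] = +569.8186 N (tension)
  F[2-4] = -1185.5818 N (compression)
  F[3-4] = -714.8647 N (compression)
  F[3-5] = +674.5510 N (tension)
  F[4-5] = -4800.8743 N (compression)
  Rx@0 = +665.7700 N
  Ry@0 = -644.6626 N
  Ry@4 = +5308.9926 N

669.177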